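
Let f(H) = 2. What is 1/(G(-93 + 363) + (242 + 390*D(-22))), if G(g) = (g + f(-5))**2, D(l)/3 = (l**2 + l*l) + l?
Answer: 1/1181046 ≈ 8.4671e-7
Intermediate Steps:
D(l) = 3*l + 6*l**2 (D(l) = 3*((l**2 + l*l) + l) = 3*((l**2 + l**2) + l) = 3*(2*l**2 + l) = 3*(l + 2*l**2) = 3*l + 6*l**2)
G(g) = (2 + g)**2 (G(g) = (g + 2)**2 = (2 + g)**2)
1/(G(-93 + 363) + (242 + 390*D(-22))) = 1/((2 + (-93 + 363))**2 + (242 + 390*(3*(-22)*(1 + 2*(-22))))) = 1/((2 + 270)**2 + (242 + 390*(3*(-22)*(1 - 44)))) = 1/(272**2 + (242 + 390*(3*(-22)*(-43)))) = 1/(73984 + (242 + 390*2838)) = 1/(73984 + (242 + 1106820)) = 1/(73984 + 1107062) = 1/1181046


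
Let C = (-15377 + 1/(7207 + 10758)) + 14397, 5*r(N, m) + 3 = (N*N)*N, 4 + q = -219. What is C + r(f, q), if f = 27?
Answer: 53104541/17965 ≈ 2956.0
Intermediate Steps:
q = -223 (q = -4 - 219 = -223)
r(N, m) = -⅗ + N³/5 (r(N, m) = -⅗ + ((N*N)*N)/5 = -⅗ + (N²*N)/5 = -⅗ + N³/5)
C = -17605699/17965 (C = (-15377 + 1/17965) + 14397 = -276247804/17965 + 14397 = -17605699/17965 ≈ -980.00)
C + r(f, q) = -17605699/17965 + (-⅗ + (⅕)*27³) = -17605699/17965 + (-⅗ + (⅕)*19683) = -17605699/17965 + (-⅗ + 19683/5) = -17605699/17965 + 3936 = 53104541/17965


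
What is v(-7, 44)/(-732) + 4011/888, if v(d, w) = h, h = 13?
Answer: 243709/54168 ≈ 4.4991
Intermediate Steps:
v(d, w) = 13
v(-7, 44)/(-732) + 4011/888 = 13/(-732) + 4011/888 = 13*(-1/732) + 4011*(1/888) = -13/732 + 1337/296 = 243709/54168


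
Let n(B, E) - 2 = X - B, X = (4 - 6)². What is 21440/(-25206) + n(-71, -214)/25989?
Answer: -30847961/36393263 ≈ -0.84763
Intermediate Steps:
X = 4 (X = (-2)² = 4)
n(B, E) = 6 - B (n(B, E) = 2 + (4 - B) = 6 - B)
21440/(-25206) + n(-71, -214)/25989 = 21440/(-25206) + (6 - 1*(-71))/25989 = 21440*(-1/25206) + (6 + 71)*(1/25989) = -10720/12603 + 77*(1/25989) = -10720/12603 + 77/25989 = -30847961/36393263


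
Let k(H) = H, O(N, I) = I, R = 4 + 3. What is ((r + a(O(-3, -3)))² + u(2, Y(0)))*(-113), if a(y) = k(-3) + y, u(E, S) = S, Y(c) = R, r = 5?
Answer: -904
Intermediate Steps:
R = 7
Y(c) = 7
a(y) = -3 + y
((r + a(O(-3, -3)))² + u(2, Y(0)))*(-113) = ((5 + (-3 - 3))² + 7)*(-113) = ((5 - 6)² + 7)*(-113) = ((-1)² + 7)*(-113) = (1 + 7)*(-113) = 8*(-113) = -904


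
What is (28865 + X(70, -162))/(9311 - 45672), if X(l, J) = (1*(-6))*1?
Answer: -28859/36361 ≈ -0.79368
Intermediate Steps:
X(l, J) = -6 (X(l, J) = -6*1 = -6)
(28865 + X(70, -162))/(9311 - 45672) = (28865 - 6)/(9311 - 45672) = 28859/(-36361) = 28859*(-1/36361) = -28859/36361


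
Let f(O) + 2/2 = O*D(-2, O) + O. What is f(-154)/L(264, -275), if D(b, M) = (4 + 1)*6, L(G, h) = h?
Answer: 191/11 ≈ 17.364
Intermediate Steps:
D(b, M) = 30 (D(b, M) = 5*6 = 30)
f(O) = -1 + 31*O (f(O) = -1 + (O*30 + O) = -1 + (30*O + O) = -1 + 31*O)
f(-154)/L(264, -275) = (-1 + 31*(-154))/(-275) = (-1 - 4774)*(-1/275) = -4775*(-1/275) = 191/11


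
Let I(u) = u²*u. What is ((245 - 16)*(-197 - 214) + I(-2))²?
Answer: 8859892129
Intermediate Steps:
I(u) = u³
((245 - 16)*(-197 - 214) + I(-2))² = ((245 - 16)*(-197 - 214) + (-2)³)² = (229*(-411) - 8)² = (-94119 - 8)² = (-94127)² = 8859892129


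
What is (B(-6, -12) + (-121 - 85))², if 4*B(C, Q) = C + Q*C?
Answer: 143641/4 ≈ 35910.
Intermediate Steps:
B(C, Q) = C/4 + C*Q/4 (B(C, Q) = (C + Q*C)/4 = (C + C*Q)/4 = C/4 + C*Q/4)
(B(-6, -12) + (-121 - 85))² = ((¼)*(-6)*(1 - 12) + (-121 - 85))² = ((¼)*(-6)*(-11) - 206)² = (33/2 - 206)² = (-379/2)² = 143641/4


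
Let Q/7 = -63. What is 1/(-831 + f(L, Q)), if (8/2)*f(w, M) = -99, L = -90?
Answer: -4/3423 ≈ -0.0011686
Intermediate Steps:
Q = -441 (Q = 7*(-63) = -441)
f(w, M) = -99/4 (f(w, M) = (¼)*(-99) = -99/4)
1/(-831 + f(L, Q)) = 1/(-831 - 99/4) = 1/(-3423/4) = -4/3423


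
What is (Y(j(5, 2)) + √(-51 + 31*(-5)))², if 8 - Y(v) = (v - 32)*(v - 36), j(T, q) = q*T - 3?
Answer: (717 - I*√206)² ≈ 5.1388e+5 - 20582.0*I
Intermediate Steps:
j(T, q) = -3 + T*q (j(T, q) = T*q - 3 = -3 + T*q)
Y(v) = 8 - (-36 + v)*(-32 + v) (Y(v) = 8 - (v - 32)*(v - 36) = 8 - (-32 + v)*(-36 + v) = 8 - (-36 + v)*(-32 + v))
(Y(j(5, 2)) + √(-51 + 31*(-5)))² = ((-1144 - (-3 + 5*2)² + 68*(-3 + 5*2)) + √(-51 + 31*(-5)))² = ((-1144 - (-3 + 10)² + 68*(-3 + 10)) + √(-51 - 155))² = ((-1144 - 1*7² + 68*7) + √(-206))² = ((-1144 - 1*49 + 476) + I*√206)² = ((-1144 - 49 + 476) + I*√206)² = (-717 + I*√206)²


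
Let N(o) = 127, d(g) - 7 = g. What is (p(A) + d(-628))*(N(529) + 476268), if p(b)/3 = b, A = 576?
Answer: 527369265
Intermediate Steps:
d(g) = 7 + g
p(b) = 3*b
(p(A) + d(-628))*(N(529) + 476268) = (3*576 + (7 - 628))*(127 + 476268) = (1728 - 621)*476395 = 1107*476395 = 527369265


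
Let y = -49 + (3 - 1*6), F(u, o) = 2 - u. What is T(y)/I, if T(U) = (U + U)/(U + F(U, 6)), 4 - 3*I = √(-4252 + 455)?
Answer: -208/1271 - 52*I*√3797/1271 ≈ -0.16365 - 2.521*I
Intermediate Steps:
y = -52 (y = -49 + (3 - 6) = -49 - 3 = -52)
I = 4/3 - I*√3797/3 (I = 4/3 - √(-4252 + 455)/3 = 4/3 - I*√3797/3 ≈ 1.3333 - 20.54*I)
T(U) = U (T(U) = (U + U)/(U + (2 - U)) = (2*U)/2 = (2*U)*(½) = U)
T(y)/I = -52/(4/3 - I*√3797/3)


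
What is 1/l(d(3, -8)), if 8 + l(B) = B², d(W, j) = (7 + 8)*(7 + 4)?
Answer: 1/27217 ≈ 3.6742e-5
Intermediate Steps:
d(W, j) = 165 (d(W, j) = 15*11 = 165)
l(B) = -8 + B²
1/l(d(3, -8)) = 1/(-8 + 165²) = 1/(-8 + 27225) = 1/27217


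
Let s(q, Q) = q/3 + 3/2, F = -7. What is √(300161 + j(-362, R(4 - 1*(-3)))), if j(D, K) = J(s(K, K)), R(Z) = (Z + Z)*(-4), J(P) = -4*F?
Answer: √300189 ≈ 547.89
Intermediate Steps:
s(q, Q) = 3/2 + q/3 (s(q, Q) = q*(⅓) + 3*(½) = q/3 + 3/2 = 3/2 + q/3)
J(P) = 28 (J(P) = -4*(-7) = 28)
R(Z) = -8*Z (R(Z) = (2*Z)*(-4) = -8*Z)
j(D, K) = 28
√(300161 + j(-362, R(4 - 1*(-3)))) = √(300161 + 28) = √300189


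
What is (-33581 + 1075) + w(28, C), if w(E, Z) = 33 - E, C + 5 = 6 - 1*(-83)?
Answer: -32501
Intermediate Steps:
C = 84 (C = -5 + (6 - 1*(-83)) = -5 + (6 + 83) = -5 + 89 = 84)
(-33581 + 1075) + w(28, C) = (-33581 + 1075) + (33 - 1*28) = -32506 + (33 - 28) = -32506 + 5 = -32501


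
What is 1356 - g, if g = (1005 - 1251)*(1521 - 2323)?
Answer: -195936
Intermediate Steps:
g = 197292 (g = -246*(-802) = 197292)
1356 - g = 1356 - 1*197292 = 1356 - 197292 = -195936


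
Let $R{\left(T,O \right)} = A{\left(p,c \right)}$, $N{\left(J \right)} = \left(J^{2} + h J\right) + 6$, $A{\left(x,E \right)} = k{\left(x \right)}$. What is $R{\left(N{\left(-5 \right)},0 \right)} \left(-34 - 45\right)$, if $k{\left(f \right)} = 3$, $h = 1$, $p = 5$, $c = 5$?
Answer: $-237$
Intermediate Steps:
$A{\left(x,E \right)} = 3$
$N{\left(J \right)} = 6 + J + J^{2}$ ($N{\left(J \right)} = \left(J^{2} + 1 J\right) + 6 = \left(J^{2} + J\right) + 6 = \left(J + J^{2}\right) + 6 = 6 + J + J^{2}$)
$R{\left(T,O \right)} = 3$
$R{\left(N{\left(-5 \right)},0 \right)} \left(-34 - 45\right) = 3 \left(-34 - 45\right) = 3 \left(-79\right) = -237$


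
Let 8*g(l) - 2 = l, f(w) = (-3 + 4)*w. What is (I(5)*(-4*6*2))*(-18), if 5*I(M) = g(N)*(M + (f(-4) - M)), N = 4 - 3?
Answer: -1296/5 ≈ -259.20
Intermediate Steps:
N = 1
f(w) = w (f(w) = 1*w = w)
g(l) = 1/4 + l/8
I(M) = -3/10 (I(M) = ((1/4 + (1/8)*1)*(M + (-4 - M)))/5 = ((1/4 + 1/8)*(-4))/5 = ((3/8)*(-4))/5 = (1/5)*(-3/2) = -3/10)
(I(5)*(-4*6*2))*(-18) = -3*(-4*6)*2/10*(-18) = -(-36)*2/5*(-18) = -3/10*(-48)*(-18) = (72/5)*(-18) = -1296/5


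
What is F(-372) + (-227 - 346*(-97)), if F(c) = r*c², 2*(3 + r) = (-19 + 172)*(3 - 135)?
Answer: -1397783449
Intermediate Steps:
r = -10101 (r = -3 + ((-19 + 172)*(3 - 135))/2 = -3 + (153*(-132))/2 = -3 + (½)*(-20196) = -3 - 10098 = -10101)
F(c) = -10101*c²
F(-372) + (-227 - 346*(-97)) = -10101*(-372)² + (-227 - 346*(-97)) = -10101*138384 + (-227 + 33562) = -1397816784 + 33335 = -1397783449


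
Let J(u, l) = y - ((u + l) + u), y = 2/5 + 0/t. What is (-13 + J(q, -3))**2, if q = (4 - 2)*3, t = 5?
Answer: 11664/25 ≈ 466.56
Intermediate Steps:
q = 6 (q = 2*3 = 6)
y = 2/5 (y = 2/5 + 0/5 = 2*(1/5) + 0*(1/5) = 2/5 + 0 = 2/5 ≈ 0.40000)
J(u, l) = 2/5 - l - 2*u (J(u, l) = 2/5 - ((u + l) + u) = 2/5 - ((l + u) + u) = 2/5 - (l + 2*u) = 2/5 + (-l - 2*u) = 2/5 - l - 2*u)
(-13 + J(q, -3))**2 = (-13 + (2/5 - 1*(-3) - 2*6))**2 = (-13 + (2/5 + 3 - 12))**2 = (-13 - 43/5)**2 = (-108/5)**2 = 11664/25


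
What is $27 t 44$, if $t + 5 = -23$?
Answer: $-33264$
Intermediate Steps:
$t = -28$ ($t = -5 - 23 = -28$)
$27 t 44 = 27 \left(-28\right) 44 = \left(-756\right) 44 = -33264$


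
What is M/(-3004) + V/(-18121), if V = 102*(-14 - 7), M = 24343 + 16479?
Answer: -366650447/27217742 ≈ -13.471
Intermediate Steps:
M = 40822
V = -2142 (V = 102*(-21) = -2142)
M/(-3004) + V/(-18121) = 40822/(-3004) - 2142/(-18121) = 40822*(-1/3004) - 2142*(-1/18121) = -20411/1502 + 2142/18121 = -366650447/27217742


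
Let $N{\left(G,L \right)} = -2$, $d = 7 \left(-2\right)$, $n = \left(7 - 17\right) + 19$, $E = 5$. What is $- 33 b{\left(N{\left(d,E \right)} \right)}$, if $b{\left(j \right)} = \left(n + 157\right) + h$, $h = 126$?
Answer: $-9636$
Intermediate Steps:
$n = 9$ ($n = -10 + 19 = 9$)
$d = -14$
$b{\left(j \right)} = 292$ ($b{\left(j \right)} = \left(9 + 157\right) + 126 = 166 + 126 = 292$)
$- 33 b{\left(N{\left(d,E \right)} \right)} = \left(-33\right) 292 = -9636$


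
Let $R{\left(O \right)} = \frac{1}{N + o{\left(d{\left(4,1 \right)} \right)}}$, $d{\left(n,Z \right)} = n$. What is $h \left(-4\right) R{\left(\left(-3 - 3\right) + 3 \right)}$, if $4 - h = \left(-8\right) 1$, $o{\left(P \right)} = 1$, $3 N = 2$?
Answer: $- \frac{144}{5} \approx -28.8$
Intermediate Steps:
$N = \frac{2}{3}$ ($N = \frac{1}{3} \cdot 2 = \frac{2}{3} \approx 0.66667$)
$R{\left(O \right)} = \frac{3}{5}$ ($R{\left(O \right)} = \frac{1}{\frac{2}{3} + 1} = \frac{1}{\frac{5}{3}} = \frac{3}{5}$)
$h = 12$ ($h = 4 - \left(-8\right) 1 = 4 - -8 = 4 + 8 = 12$)
$h \left(-4\right) R{\left(\left(-3 - 3\right) + 3 \right)} = 12 \left(-4\right) \frac{3}{5} = \left(-48\right) \frac{3}{5} = - \frac{144}{5}$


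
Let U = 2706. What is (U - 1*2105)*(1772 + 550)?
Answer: 1395522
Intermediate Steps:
(U - 1*2105)*(1772 + 550) = (2706 - 1*2105)*(1772 + 550) = (2706 - 2105)*2322 = 601*2322 = 1395522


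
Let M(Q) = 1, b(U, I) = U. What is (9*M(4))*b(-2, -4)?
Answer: -18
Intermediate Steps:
(9*M(4))*b(-2, -4) = (9*1)*(-2) = 9*(-2) = -18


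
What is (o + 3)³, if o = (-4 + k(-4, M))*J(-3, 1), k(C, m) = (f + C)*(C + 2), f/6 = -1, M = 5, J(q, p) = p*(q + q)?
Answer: -804357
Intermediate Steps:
J(q, p) = 2*p*q (J(q, p) = p*(2*q) = 2*p*q)
f = -6 (f = 6*(-1) = -6)
k(C, m) = (-6 + C)*(2 + C) (k(C, m) = (-6 + C)*(C + 2) = (-6 + C)*(2 + C))
o = -96 (o = (-4 + (-12 + (-4)² - 4*(-4)))*(2*1*(-3)) = (-4 + (-12 + 16 + 16))*(-6) = (-4 + 20)*(-6) = 16*(-6) = -96)
(o + 3)³ = (-96 + 3)³ = (-93)³ = -804357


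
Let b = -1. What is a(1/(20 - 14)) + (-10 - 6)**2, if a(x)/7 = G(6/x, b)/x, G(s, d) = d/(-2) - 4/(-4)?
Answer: 319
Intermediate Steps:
G(s, d) = 1 - d/2 (G(s, d) = d*(-1/2) - 4*(-1/4) = -d/2 + 1 = 1 - d/2)
a(x) = 21/(2*x) (a(x) = 7*((1 - 1/2*(-1))/x) = 7*((1 + 1/2)/x) = 7*(3/(2*x)) = 21/(2*x))
a(1/(20 - 14)) + (-10 - 6)**2 = 21/(2*(1/(20 - 14))) + (-10 - 6)**2 = 21/(2*(1/6)) + (-16)**2 = 21/(2*(1/6)) + 256 = (21/2)*6 + 256 = 63 + 256 = 319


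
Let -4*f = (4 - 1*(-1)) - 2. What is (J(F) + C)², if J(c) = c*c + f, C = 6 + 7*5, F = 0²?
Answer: 25921/16 ≈ 1620.1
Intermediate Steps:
F = 0
f = -¾ (f = -((4 - 1*(-1)) - 2)/4 = -((4 + 1) - 2)/4 = -(5 - 2)/4 = -¼*3 = -¾ ≈ -0.75000)
C = 41 (C = 6 + 35 = 41)
J(c) = -¾ + c² (J(c) = c*c - ¾ = c² - ¾ = -¾ + c²)
(J(F) + C)² = ((-¾ + 0²) + 41)² = ((-¾ + 0) + 41)² = (-¾ + 41)² = (161/4)² = 25921/16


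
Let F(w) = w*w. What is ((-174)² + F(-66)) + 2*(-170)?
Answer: 34292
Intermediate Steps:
F(w) = w²
((-174)² + F(-66)) + 2*(-170) = ((-174)² + (-66)²) + 2*(-170) = (30276 + 4356) - 340 = 34632 - 340 = 34292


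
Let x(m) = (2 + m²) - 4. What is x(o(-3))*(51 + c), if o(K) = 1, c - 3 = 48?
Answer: -102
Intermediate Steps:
c = 51 (c = 3 + 48 = 51)
x(m) = -2 + m²
x(o(-3))*(51 + c) = (-2 + 1²)*(51 + 51) = (-2 + 1)*102 = -1*102 = -102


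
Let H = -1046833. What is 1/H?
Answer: -1/1046833 ≈ -9.5526e-7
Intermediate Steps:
1/H = 1/(-1046833) = -1/1046833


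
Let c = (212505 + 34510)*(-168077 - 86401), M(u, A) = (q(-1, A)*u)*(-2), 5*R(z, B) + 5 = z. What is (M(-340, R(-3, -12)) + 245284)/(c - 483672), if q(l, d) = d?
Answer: -122098/31430183421 ≈ -3.8847e-6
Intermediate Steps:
R(z, B) = -1 + z/5
M(u, A) = -2*A*u (M(u, A) = (A*u)*(-2) = -2*A*u)
c = -62859883170 (c = 247015*(-254478) = -62859883170)
(M(-340, R(-3, -12)) + 245284)/(c - 483672) = (-2*(-1 + (1/5)*(-3))*(-340) + 245284)/(-62859883170 - 483672) = (-2*(-1 - 3/5)*(-340) + 245284)/(-62860366842) = (-2*(-8/5)*(-340) + 245284)*(-1/62860366842) = (-1088 + 245284)*(-1/62860366842) = 244196*(-1/62860366842) = -122098/31430183421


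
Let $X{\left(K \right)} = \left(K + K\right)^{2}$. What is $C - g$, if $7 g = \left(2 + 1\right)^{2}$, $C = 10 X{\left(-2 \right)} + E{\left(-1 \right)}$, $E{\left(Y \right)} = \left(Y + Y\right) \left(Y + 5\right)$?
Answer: $\frac{1055}{7} \approx 150.71$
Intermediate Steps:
$X{\left(K \right)} = 4 K^{2}$ ($X{\left(K \right)} = \left(2 K\right)^{2} = 4 K^{2}$)
$E{\left(Y \right)} = 2 Y \left(5 + Y\right)$
$C = 152$ ($C = 10 \cdot 4 \left(-2\right)^{2} + 2 \left(-1\right) \left(5 - 1\right) = 10 \cdot 4 \cdot 4 + 2 \left(-1\right) 4 = 10 \cdot 16 - 8 = 160 - 8 = 152$)
$g = \frac{9}{7}$ ($g = \frac{\left(2 + 1\right)^{2}}{7} = \frac{3^{2}}{7} = \frac{1}{7} \cdot 9 = \frac{9}{7} \approx 1.2857$)
$C - g = 152 - \frac{9}{7} = \frac{1055}{7}$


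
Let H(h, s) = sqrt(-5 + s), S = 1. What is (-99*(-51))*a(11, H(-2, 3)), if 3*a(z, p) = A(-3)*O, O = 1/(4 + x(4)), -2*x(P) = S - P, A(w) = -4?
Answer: -1224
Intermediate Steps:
x(P) = -1/2 + P/2 (x(P) = -(1 - P)/2 = -1/2 + P/2)
O = 2/11 (O = 1/(4 + (-1/2 + (1/2)*4)) = 1/(4 + (-1/2 + 2)) = 1/(4 + 3/2) = 1/(11/2) = 2/11 ≈ 0.18182)
a(z, p) = -8/33 (a(z, p) = (-4*2/11)/3 = (1/3)*(-8/11) = -8/33)
(-99*(-51))*a(11, H(-2, 3)) = -99*(-51)*(-8/33) = 5049*(-8/33) = -1224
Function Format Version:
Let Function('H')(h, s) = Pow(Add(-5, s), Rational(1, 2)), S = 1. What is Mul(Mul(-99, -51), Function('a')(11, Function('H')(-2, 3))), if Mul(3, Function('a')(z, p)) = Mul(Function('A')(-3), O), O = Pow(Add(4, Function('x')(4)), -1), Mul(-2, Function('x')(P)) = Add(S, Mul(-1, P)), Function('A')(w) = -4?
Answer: -1224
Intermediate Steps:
Function('x')(P) = Add(Rational(-1, 2), Mul(Rational(1, 2), P)) (Function('x')(P) = Mul(Rational(-1, 2), Add(1, Mul(-1, P))) = Add(Rational(-1, 2), Mul(Rational(1, 2), P)))
O = Rational(2, 11) (O = Pow(Add(4, Add(Rational(-1, 2), Mul(Rational(1, 2), 4))), -1) = Pow(Add(4, Add(Rational(-1, 2), 2)), -1) = Pow(Add(4, Rational(3, 2)), -1) = Pow(Rational(11, 2), -1) = Rational(2, 11) ≈ 0.18182)
Function('a')(z, p) = Rational(-8, 33) (Function('a')(z, p) = Mul(Rational(1, 3), Mul(-4, Rational(2, 11))) = Mul(Rational(1, 3), Rational(-8, 11)) = Rational(-8, 33))
Mul(Mul(-99, -51), Function('a')(11, Function('H')(-2, 3))) = Mul(Mul(-99, -51), Rational(-8, 33)) = Mul(5049, Rational(-8, 33)) = -1224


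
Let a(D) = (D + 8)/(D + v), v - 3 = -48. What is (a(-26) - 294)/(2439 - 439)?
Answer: -2607/17750 ≈ -0.14687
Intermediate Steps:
v = -45 (v = 3 - 48 = -45)
a(D) = (8 + D)/(-45 + D) (a(D) = (D + 8)/(D - 45) = (8 + D)/(-45 + D))
(a(-26) - 294)/(2439 - 439) = ((8 - 26)/(-45 - 26) - 294)/(2439 - 439) = (-18/(-71) - 294)/2000 = (-1/71*(-18) - 294)*(1/2000) = (18/71 - 294)*(1/2000) = -20856/71*1/2000 = -2607/17750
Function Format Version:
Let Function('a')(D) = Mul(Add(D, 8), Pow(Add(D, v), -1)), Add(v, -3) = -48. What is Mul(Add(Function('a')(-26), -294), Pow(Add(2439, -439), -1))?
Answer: Rational(-2607, 17750) ≈ -0.14687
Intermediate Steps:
v = -45 (v = Add(3, -48) = -45)
Function('a')(D) = Mul(Pow(Add(-45, D), -1), Add(8, D)) (Function('a')(D) = Mul(Add(D, 8), Pow(Add(D, -45), -1)) = Mul(Add(8, D), Pow(Add(-45, D), -1)) = Mul(Pow(Add(-45, D), -1), Add(8, D)))
Mul(Add(Function('a')(-26), -294), Pow(Add(2439, -439), -1)) = Mul(Add(Mul(Pow(Add(-45, -26), -1), Add(8, -26)), -294), Pow(Add(2439, -439), -1)) = Mul(Add(Mul(Pow(-71, -1), -18), -294), Pow(2000, -1)) = Mul(Add(Mul(Rational(-1, 71), -18), -294), Rational(1, 2000)) = Mul(Add(Rational(18, 71), -294), Rational(1, 2000)) = Mul(Rational(-20856, 71), Rational(1, 2000)) = Rational(-2607, 17750)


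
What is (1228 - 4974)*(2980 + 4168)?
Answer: -26776408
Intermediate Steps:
(1228 - 4974)*(2980 + 4168) = -3746*7148 = -26776408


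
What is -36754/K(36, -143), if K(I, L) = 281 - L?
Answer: -18377/212 ≈ -86.684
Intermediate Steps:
-36754/K(36, -143) = -36754/(281 - 1*(-143)) = -36754/(281 + 143) = -36754/424 = -36754*1/424 = -18377/212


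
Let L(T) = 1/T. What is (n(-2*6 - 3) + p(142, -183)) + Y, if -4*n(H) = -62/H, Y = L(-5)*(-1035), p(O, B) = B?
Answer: 689/30 ≈ 22.967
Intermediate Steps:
L(T) = 1/T
Y = 207 (Y = -1035/(-5) = -⅕*(-1035) = 207)
n(H) = 31/(2*H) (n(H) = -(-31)/(2*H) = 31/(2*H))
(n(-2*6 - 3) + p(142, -183)) + Y = (31/(2*(-2*6 - 3)) - 183) + 207 = (31/(2*(-12 - 3)) - 183) + 207 = ((31/2)/(-15) - 183) + 207 = ((31/2)*(-1/15) - 183) + 207 = (-31/30 - 183) + 207 = -5521/30 + 207 = 689/30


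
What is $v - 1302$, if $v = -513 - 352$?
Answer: $-2167$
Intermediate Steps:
$v = -865$ ($v = -513 - 352 = -865$)
$v - 1302 = -865 - 1302 = -2167$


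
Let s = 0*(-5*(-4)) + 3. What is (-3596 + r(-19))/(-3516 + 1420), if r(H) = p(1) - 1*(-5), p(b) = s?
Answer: 897/524 ≈ 1.7118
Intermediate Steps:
s = 3 (s = 0*20 + 3 = 0 + 3 = 3)
p(b) = 3
r(H) = 8 (r(H) = 3 - 1*(-5) = 3 + 5 = 8)
(-3596 + r(-19))/(-3516 + 1420) = (-3596 + 8)/(-3516 + 1420) = -3588/(-2096) = -3588*(-1/2096) = 897/524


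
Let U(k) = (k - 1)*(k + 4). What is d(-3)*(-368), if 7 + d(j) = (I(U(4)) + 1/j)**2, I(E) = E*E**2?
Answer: -632902510304/9 ≈ -7.0322e+10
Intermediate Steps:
U(k) = (-1 + k)*(4 + k)
I(E) = E**3
d(j) = -7 + (13824 + 1/j)**2 (d(j) = -7 + ((-4 + 4**2 + 3*4)**3 + 1/j)**2 = -7 + ((-4 + 16 + 12)**3 + 1/j)**2 = -7 + (24**3 + 1/j)**2 = -7 + (13824 + 1/j)**2)
d(-3)*(-368) = (191102969 + (-3)**(-2) + 27648/(-3))*(-368) = (191102969 + 1/9 + 27648*(-1/3))*(-368) = (191102969 + 1/9 - 9216)*(-368) = (1719843778/9)*(-368) = -632902510304/9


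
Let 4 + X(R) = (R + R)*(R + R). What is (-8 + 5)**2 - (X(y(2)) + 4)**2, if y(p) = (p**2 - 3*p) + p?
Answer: 9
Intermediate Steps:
y(p) = p**2 - 2*p
X(R) = -4 + 4*R**2 (X(R) = -4 + (R + R)*(R + R) = -4 + (2*R)*(2*R) = -4 + 4*R**2)
(-8 + 5)**2 - (X(y(2)) + 4)**2 = (-8 + 5)**2 - ((-4 + 4*(2*(-2 + 2))**2) + 4)**2 = (-3)**2 - ((-4 + 4*(2*0)**2) + 4)**2 = 9 - ((-4 + 4*0**2) + 4)**2 = 9 - ((-4 + 4*0) + 4)**2 = 9 - ((-4 + 0) + 4)**2 = 9 - (-4 + 4)**2 = 9 - 1*0**2 = 9 - 1*0 = 9 + 0 = 9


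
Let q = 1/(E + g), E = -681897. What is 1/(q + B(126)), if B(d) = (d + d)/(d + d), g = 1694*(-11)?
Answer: 700531/700530 ≈ 1.0000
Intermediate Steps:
g = -18634
B(d) = 1 (B(d) = (2*d)/((2*d)) = (2*d)*(1/(2*d)) = 1)
q = -1/700531 (q = 1/(-681897 - 18634) = 1/(-700531) = -1/700531 ≈ -1.4275e-6)
1/(q + B(126)) = 1/(-1/700531 + 1) = 1/(700530/700531) = 700531/700530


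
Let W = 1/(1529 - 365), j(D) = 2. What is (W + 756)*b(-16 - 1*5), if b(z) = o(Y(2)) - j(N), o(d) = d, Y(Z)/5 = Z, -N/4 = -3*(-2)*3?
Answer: 1759970/291 ≈ 6048.0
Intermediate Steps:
N = -72 (N = -4*(-3*(-2))*3 = -24*3 = -4*18 = -72)
Y(Z) = 5*Z
W = 1/1164 ≈ 0.00085911
b(z) = 8 (b(z) = 5*2 - 1*2 = 10 - 2 = 8)
(W + 756)*b(-16 - 1*5) = (1/1164 + 756)*8 = (879985/1164)*8 = 1759970/291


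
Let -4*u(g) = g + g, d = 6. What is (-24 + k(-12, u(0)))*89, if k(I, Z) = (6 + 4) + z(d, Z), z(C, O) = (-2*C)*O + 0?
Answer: -1246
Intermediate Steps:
u(g) = -g/2 (u(g) = -(g + g)/4 = -g/2)
z(C, O) = -2*C*O (z(C, O) = -2*C*O + 0 = -2*C*O)
k(I, Z) = 10 - 12*Z (k(I, Z) = (6 + 4) - 2*6*Z = 10 - 12*Z)
(-24 + k(-12, u(0)))*89 = (-24 + (10 - (-6)*0))*89 = (-24 + (10 - 12*0))*89 = (-24 + (10 + 0))*89 = (-24 + 10)*89 = -14*89 = -1246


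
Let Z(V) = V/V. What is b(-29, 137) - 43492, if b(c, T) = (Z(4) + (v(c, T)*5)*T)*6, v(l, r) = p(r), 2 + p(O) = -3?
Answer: -64036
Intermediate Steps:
p(O) = -5 (p(O) = -2 - 3 = -5)
v(l, r) = -5
Z(V) = 1
b(c, T) = 6 - 150*T (b(c, T) = (1 + (-5*5)*T)*6 = (1 - 25*T)*6 = 6 - 150*T)
b(-29, 137) - 43492 = (6 - 150*137) - 43492 = (6 - 20550) - 43492 = -20544 - 43492 = -64036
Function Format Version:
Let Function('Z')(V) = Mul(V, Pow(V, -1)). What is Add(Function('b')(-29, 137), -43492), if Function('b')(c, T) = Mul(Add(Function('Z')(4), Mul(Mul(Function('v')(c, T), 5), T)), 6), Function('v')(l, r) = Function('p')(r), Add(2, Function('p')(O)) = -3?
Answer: -64036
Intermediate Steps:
Function('p')(O) = -5 (Function('p')(O) = Add(-2, -3) = -5)
Function('v')(l, r) = -5
Function('Z')(V) = 1
Function('b')(c, T) = Add(6, Mul(-150, T)) (Function('b')(c, T) = Mul(Add(1, Mul(Mul(-5, 5), T)), 6) = Mul(Add(1, Mul(-25, T)), 6) = Add(6, Mul(-150, T)))
Add(Function('b')(-29, 137), -43492) = Add(Add(6, Mul(-150, 137)), -43492) = Add(Add(6, -20550), -43492) = Add(-20544, -43492) = -64036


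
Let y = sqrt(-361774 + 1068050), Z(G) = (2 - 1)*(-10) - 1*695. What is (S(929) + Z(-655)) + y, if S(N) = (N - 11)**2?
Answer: 842019 + 2*sqrt(176569) ≈ 8.4286e+5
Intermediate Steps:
S(N) = (-11 + N)**2
Z(G) = -705 (Z(G) = 1*(-10) - 695 = -10 - 695 = -705)
y = 2*sqrt(176569) (y = sqrt(706276) = 2*sqrt(176569) ≈ 840.40)
(S(929) + Z(-655)) + y = ((-11 + 929)**2 - 705) + 2*sqrt(176569) = (918**2 - 705) + 2*sqrt(176569) = (842724 - 705) + 2*sqrt(176569) = 842019 + 2*sqrt(176569)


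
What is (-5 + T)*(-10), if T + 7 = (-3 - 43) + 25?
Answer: 330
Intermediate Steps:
T = -28 (T = -7 + ((-3 - 43) + 25) = -7 + (-46 + 25) = -7 - 21 = -28)
(-5 + T)*(-10) = (-5 - 28)*(-10) = -33*(-10) = 330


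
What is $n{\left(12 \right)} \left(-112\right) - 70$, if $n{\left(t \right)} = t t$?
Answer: $-16198$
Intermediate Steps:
$n{\left(t \right)} = t^{2}$
$n{\left(12 \right)} \left(-112\right) - 70 = 12^{2} \left(-112\right) - 70 = 144 \left(-112\right) - 70 = -16128 - 70 = -16198$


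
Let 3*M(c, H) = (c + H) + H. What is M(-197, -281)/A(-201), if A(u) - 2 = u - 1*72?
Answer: 253/271 ≈ 0.93358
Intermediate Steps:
A(u) = -70 + u (A(u) = 2 + (u - 1*72) = 2 + (u - 72) = 2 + (-72 + u) = -70 + u)
M(c, H) = c/3 + 2*H/3 (M(c, H) = ((c + H) + H)/3 = ((H + c) + H)/3 = (c + 2*H)/3 = c/3 + 2*H/3)
M(-197, -281)/A(-201) = ((⅓)*(-197) + (⅔)*(-281))/(-70 - 201) = (-197/3 - 562/3)/(-271) = -253*(-1/271) = 253/271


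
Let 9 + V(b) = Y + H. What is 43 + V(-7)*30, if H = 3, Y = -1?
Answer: -167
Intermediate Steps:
V(b) = -7 (V(b) = -9 + (-1 + 3) = -9 + 2 = -7)
43 + V(-7)*30 = 43 - 7*30 = 43 - 210 = -167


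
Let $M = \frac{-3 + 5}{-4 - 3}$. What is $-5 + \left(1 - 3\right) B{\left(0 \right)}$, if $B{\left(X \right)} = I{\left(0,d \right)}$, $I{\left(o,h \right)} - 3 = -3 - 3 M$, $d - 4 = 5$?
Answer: $- \frac{47}{7} \approx -6.7143$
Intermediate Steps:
$d = 9$ ($d = 4 + 5 = 9$)
$M = - \frac{2}{7}$ ($M = \frac{2}{-7} = 2 \left(- \frac{1}{7}\right) = - \frac{2}{7} \approx -0.28571$)
$I{\left(o,h \right)} = \frac{6}{7}$ ($I{\left(o,h \right)} = 3 - \frac{15}{7} = \frac{6}{7}$)
$B{\left(X \right)} = \frac{6}{7}$
$-5 + \left(1 - 3\right) B{\left(0 \right)} = -5 + \left(1 - 3\right) \frac{6}{7} = -5 - \frac{12}{7} = - \frac{47}{7}$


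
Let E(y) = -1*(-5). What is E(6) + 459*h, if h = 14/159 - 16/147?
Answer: -11801/2597 ≈ -4.5441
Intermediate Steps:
E(y) = 5
h = -54/2597 (h = 14*(1/159) - 16*1/147 = 14/159 - 16/147 = -54/2597 ≈ -0.020793)
E(6) + 459*h = 5 + 459*(-54/2597) = 5 - 24786/2597 = -11801/2597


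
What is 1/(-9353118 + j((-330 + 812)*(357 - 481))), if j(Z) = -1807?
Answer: -1/9354925 ≈ -1.0690e-7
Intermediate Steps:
1/(-9353118 + j((-330 + 812)*(357 - 481))) = 1/(-9353118 - 1807) = 1/(-9354925) = -1/9354925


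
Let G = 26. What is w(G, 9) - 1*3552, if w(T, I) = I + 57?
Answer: -3486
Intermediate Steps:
w(T, I) = 57 + I
w(G, 9) - 1*3552 = (57 + 9) - 1*3552 = 66 - 3552 = -3486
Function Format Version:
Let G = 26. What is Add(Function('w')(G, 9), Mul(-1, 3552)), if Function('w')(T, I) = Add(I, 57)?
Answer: -3486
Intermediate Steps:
Function('w')(T, I) = Add(57, I)
Add(Function('w')(G, 9), Mul(-1, 3552)) = Add(Add(57, 9), Mul(-1, 3552)) = Add(66, -3552) = -3486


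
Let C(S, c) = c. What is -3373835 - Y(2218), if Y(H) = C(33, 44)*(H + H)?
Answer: -3569019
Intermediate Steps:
Y(H) = 88*H (Y(H) = 44*(H + H) = 44*(2*H) = 88*H)
-3373835 - Y(2218) = -3373835 - 88*2218 = -3373835 - 1*195184 = -3373835 - 195184 = -3569019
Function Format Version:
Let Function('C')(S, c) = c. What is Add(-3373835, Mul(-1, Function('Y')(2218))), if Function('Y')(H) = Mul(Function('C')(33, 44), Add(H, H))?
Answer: -3569019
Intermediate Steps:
Function('Y')(H) = Mul(88, H) (Function('Y')(H) = Mul(44, Add(H, H)) = Mul(44, Mul(2, H)) = Mul(88, H))
Add(-3373835, Mul(-1, Function('Y')(2218))) = Add(-3373835, Mul(-1, Mul(88, 2218))) = Add(-3373835, Mul(-1, 195184)) = Add(-3373835, -195184) = -3569019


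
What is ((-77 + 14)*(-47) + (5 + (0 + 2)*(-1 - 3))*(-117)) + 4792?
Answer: 8104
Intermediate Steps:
((-77 + 14)*(-47) + (5 + (0 + 2)*(-1 - 3))*(-117)) + 4792 = (-63*(-47) + (5 + 2*(-4))*(-117)) + 4792 = (2961 + (5 - 8)*(-117)) + 4792 = (2961 - 3*(-117)) + 4792 = (2961 + 351) + 4792 = 3312 + 4792 = 8104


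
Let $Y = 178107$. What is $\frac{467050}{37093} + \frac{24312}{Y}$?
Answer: $\frac{28028893122}{2202174317} \approx 12.728$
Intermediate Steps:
$\frac{467050}{37093} + \frac{24312}{Y} = \frac{467050}{37093} + \frac{24312}{178107} = 467050 \cdot \frac{1}{37093} + 24312 \cdot \frac{1}{178107} = \frac{467050}{37093} + \frac{8104}{59369} = \frac{28028893122}{2202174317}$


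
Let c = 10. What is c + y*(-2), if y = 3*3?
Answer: -8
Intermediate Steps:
y = 9
c + y*(-2) = 10 + 9*(-2) = 10 - 18 = -8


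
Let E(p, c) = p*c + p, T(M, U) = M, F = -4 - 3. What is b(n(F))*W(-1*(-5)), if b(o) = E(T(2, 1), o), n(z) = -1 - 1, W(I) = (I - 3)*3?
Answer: -12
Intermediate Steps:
F = -7
W(I) = -9 + 3*I (W(I) = (-3 + I)*3 = -9 + 3*I)
n(z) = -2
E(p, c) = p + c*p (E(p, c) = c*p + p = p + c*p)
b(o) = 2 + 2*o (b(o) = 2*(1 + o) = 2 + 2*o)
b(n(F))*W(-1*(-5)) = (2 + 2*(-2))*(-9 + 3*(-1*(-5))) = (2 - 4)*(-9 + 3*5) = -2*(-9 + 15) = -2*6 = -12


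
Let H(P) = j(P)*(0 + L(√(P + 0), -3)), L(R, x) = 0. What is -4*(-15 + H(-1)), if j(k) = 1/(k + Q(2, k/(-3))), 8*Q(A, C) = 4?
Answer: 60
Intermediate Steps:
Q(A, C) = ½ (Q(A, C) = (⅛)*4 = ½)
j(k) = 1/(½ + k) (j(k) = 1/(k + ½) = 1/(½ + k))
H(P) = 0 (H(P) = (2/(1 + 2*P))*(0 + 0) = (2/(1 + 2*P))*0 = 0)
-4*(-15 + H(-1)) = -4*(-15 + 0) = -4*(-15) = 60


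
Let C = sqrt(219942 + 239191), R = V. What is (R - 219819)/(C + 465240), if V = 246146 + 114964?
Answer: 65734224840/216447798467 - 141291*sqrt(459133)/216447798467 ≈ 0.30325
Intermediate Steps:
V = 361110
R = 361110
C = sqrt(459133) ≈ 677.59
(R - 219819)/(C + 465240) = (361110 - 219819)/(sqrt(459133) + 465240) = 141291/(465240 + sqrt(459133))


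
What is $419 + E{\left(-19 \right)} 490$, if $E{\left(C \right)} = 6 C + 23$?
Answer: $-44171$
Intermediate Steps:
$E{\left(C \right)} = 23 + 6 C$
$419 + E{\left(-19 \right)} 490 = 419 + \left(23 + 6 \left(-19\right)\right) 490 = 419 + \left(23 - 114\right) 490 = 419 - 44590 = -44171$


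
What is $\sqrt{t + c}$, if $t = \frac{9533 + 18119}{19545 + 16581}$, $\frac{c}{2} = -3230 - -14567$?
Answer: $\frac{4 \sqrt{114791}}{9} \approx 150.58$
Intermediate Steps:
$c = 22674$ ($c = 2 \left(-3230 - -14567\right) = 2 \left(-3230 + 14567\right) = 2 \cdot 11337 = 22674$)
$t = \frac{62}{81}$ ($t = \frac{27652}{36126} = 27652 \cdot \frac{1}{36126} = \frac{62}{81} \approx 0.76543$)
$\sqrt{t + c} = \sqrt{\frac{62}{81} + 22674} = \sqrt{\frac{1836656}{81}} = \frac{4 \sqrt{114791}}{9}$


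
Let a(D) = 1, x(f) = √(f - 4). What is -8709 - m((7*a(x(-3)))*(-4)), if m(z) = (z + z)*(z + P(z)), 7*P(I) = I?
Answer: -10501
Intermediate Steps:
x(f) = √(-4 + f)
P(I) = I/7
m(z) = 16*z²/7 (m(z) = (z + z)*(z + z/7) = (2*z)*(8*z/7) = 16*z²/7)
-8709 - m((7*a(x(-3)))*(-4)) = -8709 - 16*((7*1)*(-4))²/7 = -8709 - 16*(7*(-4))²/7 = -8709 - 16*(-28)²/7 = -8709 - 16*784/7 = -8709 - 1*1792 = -8709 - 1792 = -10501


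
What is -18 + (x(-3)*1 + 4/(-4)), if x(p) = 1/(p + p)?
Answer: -115/6 ≈ -19.167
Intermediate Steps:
x(p) = 1/(2*p)
-18 + (x(-3)*1 + 4/(-4)) = -18 + (((½)/(-3))*1 + 4/(-4)) = -18 + (((½)*(-⅓))*1 + 4*(-¼)) = -18 + (-⅙*1 - 1) = -18 + (-⅙ - 1) = -18 - 7/6 = -115/6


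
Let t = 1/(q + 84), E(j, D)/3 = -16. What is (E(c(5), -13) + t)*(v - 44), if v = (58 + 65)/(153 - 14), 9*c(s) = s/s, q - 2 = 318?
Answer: 116210263/56156 ≈ 2069.4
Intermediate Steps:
q = 320 (q = 2 + 318 = 320)
c(s) = 1/9 (c(s) = (s/s)/9 = (1/9)*1 = 1/9)
E(j, D) = -48 (E(j, D) = 3*(-16) = -48)
v = 123/139 ≈ 0.88489
t = 1/404 (t = 1/(320 + 84) = 1/404 ≈ 0.0024752)
(E(c(5), -13) + t)*(v - 44) = (-48 + 1/404)*(123/139 - 44) = -19391/404*(-5993/139) = 116210263/56156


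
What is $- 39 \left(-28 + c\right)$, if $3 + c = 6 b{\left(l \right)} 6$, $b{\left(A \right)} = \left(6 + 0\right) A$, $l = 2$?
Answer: $-15639$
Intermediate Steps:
$b{\left(A \right)} = 6 A$
$c = 429$ ($c = -3 + 6 \cdot 6 \cdot 2 \cdot 6 = -3 + 6 \cdot 12 \cdot 6 = -3 + 72 \cdot 6 = -3 + 432 = 429$)
$- 39 \left(-28 + c\right) = - 39 \left(-28 + 429\right) = \left(-39\right) 401 = -15639$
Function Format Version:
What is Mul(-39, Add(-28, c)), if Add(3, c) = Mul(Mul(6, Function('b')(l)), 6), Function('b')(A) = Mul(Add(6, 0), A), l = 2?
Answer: -15639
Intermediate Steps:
Function('b')(A) = Mul(6, A)
c = 429 (c = Add(-3, Mul(Mul(6, Mul(6, 2)), 6)) = Add(-3, Mul(Mul(6, 12), 6)) = Add(-3, Mul(72, 6)) = Add(-3, 432) = 429)
Mul(-39, Add(-28, c)) = Mul(-39, Add(-28, 429)) = Mul(-39, 401) = -15639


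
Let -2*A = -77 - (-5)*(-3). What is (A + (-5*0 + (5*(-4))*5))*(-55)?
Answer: 2970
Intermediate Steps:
A = 46 (A = -(-77 - (-5)*(-3))/2 = -(-77 - 1*15)/2 = -(-77 - 15)/2 = -½*(-92) = 46)
(A + (-5*0 + (5*(-4))*5))*(-55) = (46 + (-5*0 + (5*(-4))*5))*(-55) = (46 + (0 - 20*5))*(-55) = (46 + (0 - 100))*(-55) = (46 - 100)*(-55) = -54*(-55) = 2970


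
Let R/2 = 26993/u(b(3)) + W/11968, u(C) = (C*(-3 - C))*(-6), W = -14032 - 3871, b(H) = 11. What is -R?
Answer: -6966133/125664 ≈ -55.435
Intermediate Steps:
W = -17903
u(C) = -6*C*(-3 - C)
R = 6966133/125664 (R = 2*(26993/((6*11*(3 + 11))) - 17903/11968) = 2*(26993/((6*11*14)) - 17903*1/11968) = 2*(26993/924 - 17903/11968) = 2*(6966133/251328) = 6966133/125664 ≈ 55.435)
-R = -1*6966133/125664 = -6966133/125664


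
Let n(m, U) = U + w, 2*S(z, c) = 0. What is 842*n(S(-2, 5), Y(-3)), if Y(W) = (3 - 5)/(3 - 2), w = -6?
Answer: -6736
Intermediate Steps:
S(z, c) = 0 (S(z, c) = (1/2)*0 = 0)
Y(W) = -2 (Y(W) = -2/1 = -2*1 = -2)
n(m, U) = -6 + U (n(m, U) = U - 6 = -6 + U)
842*n(S(-2, 5), Y(-3)) = 842*(-6 - 2) = 842*(-8) = -6736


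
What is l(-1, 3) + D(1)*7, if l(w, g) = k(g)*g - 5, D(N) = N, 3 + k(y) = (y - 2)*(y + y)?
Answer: 11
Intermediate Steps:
k(y) = -3 + 2*y*(-2 + y) (k(y) = -3 + (y - 2)*(y + y) = -3 + (-2 + y)*(2*y) = -3 + 2*y*(-2 + y))
l(w, g) = -5 + g*(-3 - 4*g + 2*g**2) (l(w, g) = (-3 - 4*g + 2*g**2)*g - 5 = g*(-3 - 4*g + 2*g**2) - 5 = -5 + g*(-3 - 4*g + 2*g**2))
l(-1, 3) + D(1)*7 = (-5 - 1*3*(3 - 2*3**2 + 4*3)) + 1*7 = (-5 - 1*3*(3 - 2*9 + 12)) + 7 = (-5 - 1*3*(3 - 18 + 12)) + 7 = (-5 - 1*3*(-3)) + 7 = (-5 + 9) + 7 = 4 + 7 = 11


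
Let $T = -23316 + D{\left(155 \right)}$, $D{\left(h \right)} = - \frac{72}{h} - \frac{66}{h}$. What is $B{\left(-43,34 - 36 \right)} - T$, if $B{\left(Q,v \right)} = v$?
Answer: $\frac{3613808}{155} \approx 23315.0$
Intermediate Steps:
$D{\left(h \right)} = - \frac{138}{h}$
$T = - \frac{3614118}{155}$ ($T = -23316 - \frac{138}{155} = - \frac{3614118}{155} \approx -23317.0$)
$B{\left(-43,34 - 36 \right)} - T = \left(34 - 36\right) - - \frac{3614118}{155} = \left(34 - 36\right) + \frac{3614118}{155} = -2 + \frac{3614118}{155} = \frac{3613808}{155}$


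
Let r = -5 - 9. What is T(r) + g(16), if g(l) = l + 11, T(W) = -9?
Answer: 18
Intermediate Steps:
r = -14
g(l) = 11 + l
T(r) + g(16) = -9 + (11 + 16) = -9 + 27 = 18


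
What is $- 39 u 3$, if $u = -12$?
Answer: $1404$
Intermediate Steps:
$- 39 u 3 = \left(-39\right) \left(-12\right) 3 = 468 \cdot 3 = 1404$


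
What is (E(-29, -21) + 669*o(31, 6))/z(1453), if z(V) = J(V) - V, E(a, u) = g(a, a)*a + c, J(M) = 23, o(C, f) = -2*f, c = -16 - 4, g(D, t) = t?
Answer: 7207/1430 ≈ 5.0399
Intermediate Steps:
c = -20
E(a, u) = -20 + a² (E(a, u) = a*a - 20 = a² - 20 = -20 + a²)
z(V) = 23 - V
(E(-29, -21) + 669*o(31, 6))/z(1453) = ((-20 + (-29)²) + 669*(-2*6))/(23 - 1*1453) = ((-20 + 841) + 669*(-12))/(23 - 1453) = (821 - 8028)/(-1430) = -7207*(-1/1430) = 7207/1430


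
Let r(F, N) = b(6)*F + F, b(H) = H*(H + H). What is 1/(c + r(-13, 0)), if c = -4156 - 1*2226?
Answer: -1/7331 ≈ -0.00013641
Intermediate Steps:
b(H) = 2*H**2 (b(H) = H*(2*H) = 2*H**2)
c = -6382 (c = -4156 - 2226 = -6382)
r(F, N) = 73*F (r(F, N) = (2*6**2)*F + F = (2*36)*F + F = 72*F + F = 73*F)
1/(c + r(-13, 0)) = 1/(-6382 + 73*(-13)) = 1/(-6382 - 949) = 1/(-7331) = -1/7331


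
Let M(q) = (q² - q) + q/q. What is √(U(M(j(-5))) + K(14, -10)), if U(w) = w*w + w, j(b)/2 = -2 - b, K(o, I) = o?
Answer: √1006 ≈ 31.717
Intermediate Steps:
j(b) = -4 - 2*b (j(b) = 2*(-2 - b) = -4 - 2*b)
M(q) = 1 + q² - q (M(q) = (q² - q) + 1 = 1 + q² - q)
U(w) = w + w² (U(w) = w² + w = w + w²)
√(U(M(j(-5))) + K(14, -10)) = √((1 + (-4 - 2*(-5))² - (-4 - 2*(-5)))*(1 + (1 + (-4 - 2*(-5))² - (-4 - 2*(-5)))) + 14) = √((1 + (-4 + 10)² - (-4 + 10))*(1 + (1 + (-4 + 10)² - (-4 + 10))) + 14) = √((1 + 6² - 1*6)*(1 + (1 + 6² - 1*6)) + 14) = √((1 + 36 - 6)*(1 + (1 + 36 - 6)) + 14) = √(31*(1 + 31) + 14) = √(31*32 + 14) = √(992 + 14) = √1006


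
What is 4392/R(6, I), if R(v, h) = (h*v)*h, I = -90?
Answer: 61/675 ≈ 0.090370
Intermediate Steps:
R(v, h) = v*h**2
4392/R(6, I) = 4392/((6*(-90)**2)) = 4392/((6*8100)) = 4392/48600 = 4392*(1/48600) = 61/675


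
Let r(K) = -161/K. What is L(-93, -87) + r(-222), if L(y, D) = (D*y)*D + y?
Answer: -156290059/222 ≈ -7.0401e+5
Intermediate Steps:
L(y, D) = y + y*D² (L(y, D) = y*D² + y = y + y*D²)
L(-93, -87) + r(-222) = -93*(1 + (-87)²) - 161/(-222) = -93*(1 + 7569) - 161*(-1/222) = -93*7570 + 161/222 = -704010 + 161/222 = -156290059/222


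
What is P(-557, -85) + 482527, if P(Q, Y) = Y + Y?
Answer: 482357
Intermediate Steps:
P(Q, Y) = 2*Y
P(-557, -85) + 482527 = 2*(-85) + 482527 = -170 + 482527 = 482357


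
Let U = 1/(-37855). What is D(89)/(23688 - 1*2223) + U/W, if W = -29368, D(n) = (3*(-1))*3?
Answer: -222344651/530293130280 ≈ -0.00041929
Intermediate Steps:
D(n) = -9 (D(n) = -3*3 = -9)
U = -1/37855 ≈ -2.6417e-5
D(89)/(23688 - 1*2223) + U/W = -9/(23688 - 1*2223) - 1/37855/(-29368) = -9/(23688 - 2223) - 1/37855*(-1/29368) = -9/21465 + 1/1111725640 = -9*1/21465 + 1/1111725640 = -1/2385 + 1/1111725640 = -222344651/530293130280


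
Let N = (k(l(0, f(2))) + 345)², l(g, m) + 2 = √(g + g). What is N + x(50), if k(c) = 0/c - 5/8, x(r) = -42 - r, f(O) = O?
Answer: 7584137/64 ≈ 1.1850e+5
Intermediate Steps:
l(g, m) = -2 + √2*√g (l(g, m) = -2 + √(g + g) = -2 + √(2*g) = -2 + √2*√g)
k(c) = -5/8 (k(c) = 0 - 5*⅛ = 0 - 5/8 = -5/8)
N = 7590025/64 (N = (-5/8 + 345)² = (2755/8)² = 7590025/64 ≈ 1.1859e+5)
N + x(50) = 7590025/64 + (-42 - 1*50) = 7590025/64 + (-42 - 50) = 7590025/64 - 92 = 7584137/64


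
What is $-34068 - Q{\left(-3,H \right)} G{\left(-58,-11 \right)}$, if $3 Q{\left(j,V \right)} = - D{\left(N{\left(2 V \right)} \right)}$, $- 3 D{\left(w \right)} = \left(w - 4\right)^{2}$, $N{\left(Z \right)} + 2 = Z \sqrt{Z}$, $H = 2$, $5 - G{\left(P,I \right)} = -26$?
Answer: $- \frac{306736}{9} \approx -34082.0$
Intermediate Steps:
$G{\left(P,I \right)} = 31$ ($G{\left(P,I \right)} = 5 - -26 = 5 + 26 = 31$)
$N{\left(Z \right)} = -2 + Z^{\frac{3}{2}}$ ($N{\left(Z \right)} = -2 + Z \sqrt{Z} = -2 + Z^{\frac{3}{2}}$)
$D{\left(w \right)} = - \frac{\left(-4 + w\right)^{2}}{3}$ ($D{\left(w \right)} = - \frac{\left(w - 4\right)^{2}}{3} = - \frac{\left(-4 + w\right)^{2}}{3}$)
$Q{\left(j,V \right)} = \frac{\left(-6 + 2 \sqrt{2} V^{\frac{3}{2}}\right)^{2}}{9}$ ($Q{\left(j,V \right)} = \frac{\left(-1\right) \left(- \frac{\left(-4 + \left(-2 + \left(2 V\right)^{\frac{3}{2}}\right)\right)^{2}}{3}\right)}{3} = \frac{\left(-1\right) \left(- \frac{\left(-4 + \left(-2 + 2 \sqrt{2} V^{\frac{3}{2}}\right)\right)^{2}}{3}\right)}{3} = \frac{\left(-1\right) \left(- \frac{\left(-6 + 2 \sqrt{2} V^{\frac{3}{2}}\right)^{2}}{3}\right)}{3} = \frac{\frac{1}{3} \left(-6 + 2 \sqrt{2} V^{\frac{3}{2}}\right)^{2}}{3} = \frac{\left(-6 + 2 \sqrt{2} V^{\frac{3}{2}}\right)^{2}}{9}$)
$-34068 - Q{\left(-3,H \right)} G{\left(-58,-11 \right)} = -34068 - \frac{4 \left(-3 + \sqrt{2} \cdot 2^{\frac{3}{2}}\right)^{2}}{9} \cdot 31 = -34068 - \frac{4 \left(-3 + \sqrt{2} \cdot 2 \sqrt{2}\right)^{2}}{9} \cdot 31 = -34068 - \frac{4 \left(-3 + 4\right)^{2}}{9} \cdot 31 = -34068 - \frac{4 \cdot 1^{2}}{9} \cdot 31 = -34068 - \frac{4}{9} \cdot 1 \cdot 31 = -34068 - \frac{4}{9} \cdot 31 = -34068 - \frac{124}{9} = - \frac{306736}{9}$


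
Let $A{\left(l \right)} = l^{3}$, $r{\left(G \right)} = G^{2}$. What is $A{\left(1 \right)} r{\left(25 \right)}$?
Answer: $625$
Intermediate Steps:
$A{\left(1 \right)} r{\left(25 \right)} = 1^{3} \cdot 25^{2} = 1 \cdot 625 = 625$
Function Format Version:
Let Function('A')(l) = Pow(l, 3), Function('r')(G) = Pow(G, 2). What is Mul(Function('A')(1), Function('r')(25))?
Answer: 625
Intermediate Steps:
Mul(Function('A')(1), Function('r')(25)) = Mul(Pow(1, 3), Pow(25, 2)) = Mul(1, 625) = 625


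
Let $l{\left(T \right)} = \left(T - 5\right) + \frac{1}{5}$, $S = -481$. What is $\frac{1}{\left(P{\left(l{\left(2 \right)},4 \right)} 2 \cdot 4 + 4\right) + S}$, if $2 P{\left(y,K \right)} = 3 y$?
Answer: $- \frac{5}{2553} \approx -0.0019585$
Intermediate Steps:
$l{\left(T \right)} = - \frac{24}{5} + T$ ($l{\left(T \right)} = \left(-5 + T\right) + \frac{1}{5} = - \frac{24}{5} + T$)
$P{\left(y,K \right)} = \frac{3 y}{2}$
$\frac{1}{\left(P{\left(l{\left(2 \right)},4 \right)} 2 \cdot 4 + 4\right) + S} = \frac{1}{\left(\frac{3 \left(- \frac{24}{5} + 2\right)}{2} \cdot 2 \cdot 4 + 4\right) - 481} = \frac{1}{\left(\frac{3}{2} \left(- \frac{14}{5}\right) 8 + 4\right) - 481} = \frac{1}{\left(\left(- \frac{21}{5}\right) 8 + 4\right) - 481} = \frac{1}{\left(- \frac{168}{5} + 4\right) - 481} = \frac{1}{- \frac{148}{5} - 481} = \frac{1}{- \frac{2553}{5}} = - \frac{5}{2553}$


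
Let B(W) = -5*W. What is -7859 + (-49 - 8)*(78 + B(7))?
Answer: -10310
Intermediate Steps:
-7859 + (-49 - 8)*(78 + B(7)) = -7859 + (-49 - 8)*(78 - 5*7) = -7859 - 57*(78 - 35) = -7859 - 57*43 = -7859 - 2451 = -10310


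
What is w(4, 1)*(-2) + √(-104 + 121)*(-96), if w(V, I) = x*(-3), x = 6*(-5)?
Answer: -180 - 96*√17 ≈ -575.82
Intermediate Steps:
x = -30
w(V, I) = 90 (w(V, I) = -30*(-3) = 90)
w(4, 1)*(-2) + √(-104 + 121)*(-96) = 90*(-2) + √(-104 + 121)*(-96) = -180 + √17*(-96) = -180 - 96*√17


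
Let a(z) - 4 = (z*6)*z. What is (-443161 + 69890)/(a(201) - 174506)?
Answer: -373271/67904 ≈ -5.4970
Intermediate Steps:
a(z) = 4 + 6*z**2 (a(z) = 4 + (z*6)*z = 4 + (6*z)*z = 4 + 6*z**2)
(-443161 + 69890)/(a(201) - 174506) = (-443161 + 69890)/((4 + 6*201**2) - 174506) = -373271/((4 + 6*40401) - 174506) = -373271/((4 + 242406) - 174506) = -373271/(242410 - 174506) = -373271/67904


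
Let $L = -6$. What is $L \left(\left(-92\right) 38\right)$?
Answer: $20976$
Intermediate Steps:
$L \left(\left(-92\right) 38\right) = - 6 \left(\left(-92\right) 38\right) = \left(-6\right) \left(-3496\right) = 20976$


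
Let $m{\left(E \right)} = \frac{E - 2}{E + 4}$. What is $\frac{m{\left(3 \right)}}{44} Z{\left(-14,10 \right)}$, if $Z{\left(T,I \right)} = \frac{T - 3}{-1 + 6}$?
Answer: $- \frac{17}{1540} \approx -0.011039$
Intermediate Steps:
$m{\left(E \right)} = \frac{-2 + E}{4 + E}$
$Z{\left(T,I \right)} = - \frac{3}{5} + \frac{T}{5}$ ($Z{\left(T,I \right)} = \frac{-3 + T}{5} = \left(-3 + T\right) \frac{1}{5} = - \frac{3}{5} + \frac{T}{5}$)
$\frac{m{\left(3 \right)}}{44} Z{\left(-14,10 \right)} = \frac{\frac{1}{4 + 3} \left(-2 + 3\right)}{44} \left(- \frac{3}{5} + \frac{1}{5} \left(-14\right)\right) = \frac{1}{7} \cdot 1 \cdot \frac{1}{44} \left(- \frac{3}{5} - \frac{14}{5}\right) = \frac{1}{7} \cdot 1 \cdot \frac{1}{44} \left(- \frac{17}{5}\right) = \frac{1}{7} \cdot \frac{1}{44} \left(- \frac{17}{5}\right) = \frac{1}{308} \left(- \frac{17}{5}\right) = - \frac{17}{1540}$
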